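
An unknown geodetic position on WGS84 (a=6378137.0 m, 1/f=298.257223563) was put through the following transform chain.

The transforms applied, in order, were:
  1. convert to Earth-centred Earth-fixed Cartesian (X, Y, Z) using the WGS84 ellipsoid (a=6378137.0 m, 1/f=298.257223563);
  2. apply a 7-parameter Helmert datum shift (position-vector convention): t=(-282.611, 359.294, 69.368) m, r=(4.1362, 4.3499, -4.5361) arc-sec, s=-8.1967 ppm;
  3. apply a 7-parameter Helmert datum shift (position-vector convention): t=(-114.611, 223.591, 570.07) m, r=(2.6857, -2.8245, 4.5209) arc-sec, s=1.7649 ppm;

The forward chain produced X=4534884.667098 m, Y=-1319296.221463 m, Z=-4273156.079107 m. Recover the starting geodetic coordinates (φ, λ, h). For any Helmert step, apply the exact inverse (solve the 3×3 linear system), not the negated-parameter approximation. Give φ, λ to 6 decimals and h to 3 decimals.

start: X=4534884.6671, Y=-1319296.2215, Z=-4273156.0791 m
→ Helmert⁻¹: X=4534903.8267, Y=-1319672.5265, Z=-4273763.5224
→ Helmert⁻¹: X=4535342.7698, Y=-1320028.6018, Z=-4273745.8063
→ geod (Bowring, a=6378137.000): φ=-42.32953600°, λ=-16.22783600°, h=1500.9120 m

φ=-42.329536°, λ=-16.227836°, h=1500.912 m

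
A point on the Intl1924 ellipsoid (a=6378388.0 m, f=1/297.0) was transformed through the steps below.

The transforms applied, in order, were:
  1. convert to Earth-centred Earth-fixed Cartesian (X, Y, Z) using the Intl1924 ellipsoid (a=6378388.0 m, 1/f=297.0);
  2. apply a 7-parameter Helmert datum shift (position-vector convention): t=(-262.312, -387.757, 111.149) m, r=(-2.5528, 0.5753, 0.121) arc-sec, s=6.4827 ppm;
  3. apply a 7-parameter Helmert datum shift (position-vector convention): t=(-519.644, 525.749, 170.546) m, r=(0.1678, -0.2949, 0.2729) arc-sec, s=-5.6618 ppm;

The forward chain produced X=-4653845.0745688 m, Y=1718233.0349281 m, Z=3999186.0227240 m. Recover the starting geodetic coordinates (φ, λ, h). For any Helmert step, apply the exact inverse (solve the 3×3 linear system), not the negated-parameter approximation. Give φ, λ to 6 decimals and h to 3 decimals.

start: X=-4653845.0746, Y=1718233.0349, Z=3999186.0227 m
→ Helmert⁻¹: X=-4653343.7868, Y=1717726.4212, Z=3999043.3740
→ Helmert⁻¹: X=-4653061.4561, Y=1718056.2780, Z=3998914.5865
→ geod (Bowring, a=6378388.000): φ=39.06520700°, λ=159.73427200°, h=1441.4270 m

φ=39.065207°, λ=159.734272°, h=1441.427 m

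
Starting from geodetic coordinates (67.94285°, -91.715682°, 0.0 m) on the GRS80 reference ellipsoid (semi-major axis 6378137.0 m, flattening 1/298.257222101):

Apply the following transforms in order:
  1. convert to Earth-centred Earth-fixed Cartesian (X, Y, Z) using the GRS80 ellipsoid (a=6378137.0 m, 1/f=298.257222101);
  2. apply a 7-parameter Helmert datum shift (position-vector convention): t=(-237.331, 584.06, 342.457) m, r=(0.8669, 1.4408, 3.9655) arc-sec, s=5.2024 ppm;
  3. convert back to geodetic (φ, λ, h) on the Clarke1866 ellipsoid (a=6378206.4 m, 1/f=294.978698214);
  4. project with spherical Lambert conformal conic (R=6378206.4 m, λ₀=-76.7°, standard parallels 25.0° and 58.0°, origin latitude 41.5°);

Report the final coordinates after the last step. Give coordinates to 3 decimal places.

start: φ=67.942850°, λ=-91.715682°, h=0.000 m
→ ECEF (a=6378137.000, f=1/298.257222101): X=-71918.6343, Y=-2401029.1754, Z=5888702.2275
→ Helmert 7p (PV): X=-72069.0448, Y=-2400483.7386, Z=5889065.7310
→ geod (Bowring, a=6378206.400): φ=67.95005464°, λ=-91.71965844°, h=268.7708 m
→ lcc (R=6378206.4, λ₀=-76.7°): E=-679778.0337, N=2994187.5269

E=-679778.034 m, N=2994187.527 m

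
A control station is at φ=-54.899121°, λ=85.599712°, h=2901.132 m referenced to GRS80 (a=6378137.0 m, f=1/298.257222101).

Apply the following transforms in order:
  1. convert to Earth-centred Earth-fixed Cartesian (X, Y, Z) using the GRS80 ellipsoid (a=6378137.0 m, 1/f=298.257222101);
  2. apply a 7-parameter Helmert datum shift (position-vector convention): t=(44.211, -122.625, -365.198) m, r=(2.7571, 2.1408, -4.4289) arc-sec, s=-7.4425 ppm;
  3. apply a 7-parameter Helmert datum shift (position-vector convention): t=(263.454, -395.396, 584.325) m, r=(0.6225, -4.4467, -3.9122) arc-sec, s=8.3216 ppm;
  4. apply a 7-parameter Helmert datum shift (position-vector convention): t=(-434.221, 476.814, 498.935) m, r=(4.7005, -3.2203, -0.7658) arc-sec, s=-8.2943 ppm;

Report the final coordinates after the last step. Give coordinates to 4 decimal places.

X=282321.6996 m, Y=3666738.1658 m, Z=-5196399.8470 m

start: φ=-54.899121°, λ=85.599712°, h=2901.132 m
→ ECEF (a=6378137.000, f=1/298.257222101): X=282149.2208, Y=3666615.4295, Z=-5197307.6348
→ Helmert 7p (PV): X=282216.1187, Y=3666528.9284, Z=-5197588.0697
→ Helmert 7p (PV): X=282663.5160, Y=3666174.3772, Z=-5197029.8473
→ Helmert 7p (PV): X=282321.6996, Y=3666738.1658, Z=-5196399.8470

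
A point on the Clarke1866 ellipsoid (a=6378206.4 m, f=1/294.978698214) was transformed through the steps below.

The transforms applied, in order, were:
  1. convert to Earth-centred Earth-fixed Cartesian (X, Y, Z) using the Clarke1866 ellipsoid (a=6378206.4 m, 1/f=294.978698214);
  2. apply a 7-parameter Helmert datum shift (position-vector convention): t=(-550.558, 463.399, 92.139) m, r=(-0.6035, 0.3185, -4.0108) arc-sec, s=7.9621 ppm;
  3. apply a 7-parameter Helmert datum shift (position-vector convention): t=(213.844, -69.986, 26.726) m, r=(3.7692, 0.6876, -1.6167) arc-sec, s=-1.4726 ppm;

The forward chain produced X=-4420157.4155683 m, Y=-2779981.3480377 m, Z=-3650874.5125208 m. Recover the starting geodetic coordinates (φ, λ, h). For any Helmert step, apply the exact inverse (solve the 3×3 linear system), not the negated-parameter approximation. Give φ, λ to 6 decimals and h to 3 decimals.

start: X=-4420157.4156, Y=-2779981.3480, Z=-3650874.5125 m
→ Helmert⁻¹: X=-4420343.8088, Y=-2780016.8169, Z=-3650870.5495
→ Helmert⁻¹: X=-4419698.3555, Y=-2780533.3361, Z=-3650948.5794
→ geod (Bowring, a=6378206.400): φ=-35.14423900°, λ=-147.82506300°, h=301.0720 m

φ=-35.144239°, λ=-147.825063°, h=301.072 m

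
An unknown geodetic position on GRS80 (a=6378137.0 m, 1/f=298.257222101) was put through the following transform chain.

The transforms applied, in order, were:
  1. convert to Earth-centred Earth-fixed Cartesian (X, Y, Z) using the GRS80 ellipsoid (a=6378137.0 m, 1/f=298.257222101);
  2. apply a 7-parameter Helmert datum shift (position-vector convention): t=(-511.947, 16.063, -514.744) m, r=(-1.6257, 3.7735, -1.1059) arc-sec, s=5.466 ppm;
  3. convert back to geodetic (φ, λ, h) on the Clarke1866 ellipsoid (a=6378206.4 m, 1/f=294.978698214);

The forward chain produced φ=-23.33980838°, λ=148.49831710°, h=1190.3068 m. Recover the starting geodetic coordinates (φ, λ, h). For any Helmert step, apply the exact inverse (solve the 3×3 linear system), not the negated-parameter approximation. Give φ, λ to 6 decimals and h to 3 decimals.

φ=-23.336235°, λ=148.495743°, h=575.402 m

start: φ=-23.339808°, λ=148.498317°, h=1190.307 m
→ ECEF (a=6378206.400, f=1/294.978698214): X=-4996801.4428, Y=3062245.7471, Z=-2511642.2347
→ Helmert⁻¹: X=-4996232.6638, Y=3062205.9506, Z=-2511181.0331
→ geod (Bowring, a=6378137.000): φ=-23.33623500°, λ=148.49574300°, h=575.4020 m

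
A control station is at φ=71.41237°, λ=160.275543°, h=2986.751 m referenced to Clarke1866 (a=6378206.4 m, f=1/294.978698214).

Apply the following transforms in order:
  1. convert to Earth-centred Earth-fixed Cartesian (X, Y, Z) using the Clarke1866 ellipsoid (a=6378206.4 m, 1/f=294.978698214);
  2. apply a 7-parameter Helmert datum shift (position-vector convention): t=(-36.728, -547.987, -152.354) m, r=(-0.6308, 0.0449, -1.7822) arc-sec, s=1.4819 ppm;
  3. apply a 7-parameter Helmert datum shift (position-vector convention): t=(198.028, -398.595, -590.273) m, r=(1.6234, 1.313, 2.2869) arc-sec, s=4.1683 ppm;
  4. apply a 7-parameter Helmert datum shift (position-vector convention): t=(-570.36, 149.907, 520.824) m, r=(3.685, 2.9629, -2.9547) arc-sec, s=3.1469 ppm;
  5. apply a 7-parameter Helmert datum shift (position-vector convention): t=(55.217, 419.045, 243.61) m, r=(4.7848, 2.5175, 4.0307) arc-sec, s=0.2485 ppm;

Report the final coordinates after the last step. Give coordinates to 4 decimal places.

X=-1920713.5885 m, Y=687914.2349 m, Z=6025924.5797 m

start: φ=71.412370°, λ=160.275543°, h=2986.751 m
→ ECEF (a=6378206.400, f=1/294.978698214): X=-1920536.8660, Y=688576.7843, Z=6025753.0501
→ Helmert 7p (PV): X=-1920569.1788, Y=688064.8399, Z=6025607.9379
→ Helmert 7p (PV): X=-1920348.4283, Y=687600.3946, Z=6025060.4225
→ Helmert 7p (PV): X=-1920828.4342, Y=687672.3337, Z=6025640.0761
→ Helmert 7p (PV): X=-1920713.5885, Y=687914.2349, Z=6025924.5797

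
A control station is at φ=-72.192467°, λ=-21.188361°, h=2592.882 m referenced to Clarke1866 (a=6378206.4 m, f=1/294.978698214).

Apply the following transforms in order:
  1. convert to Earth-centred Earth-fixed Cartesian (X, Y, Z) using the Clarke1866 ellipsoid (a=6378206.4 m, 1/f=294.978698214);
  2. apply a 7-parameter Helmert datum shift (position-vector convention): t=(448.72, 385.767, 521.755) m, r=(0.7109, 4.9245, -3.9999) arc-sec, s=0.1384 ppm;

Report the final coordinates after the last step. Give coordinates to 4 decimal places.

X=1825356.5553 m, Y=-707098.7500 m, Z=-6052100.7461 m

start: φ=-72.192467°, λ=-21.188361°, h=2592.882 m
→ ECEF (a=6378206.400, f=1/294.978698214): X=1825065.8051, Y=-707469.8877, Z=-6052575.6523
→ Helmert 7p (PV): X=1825356.5553, Y=-707098.7500, Z=-6052100.7461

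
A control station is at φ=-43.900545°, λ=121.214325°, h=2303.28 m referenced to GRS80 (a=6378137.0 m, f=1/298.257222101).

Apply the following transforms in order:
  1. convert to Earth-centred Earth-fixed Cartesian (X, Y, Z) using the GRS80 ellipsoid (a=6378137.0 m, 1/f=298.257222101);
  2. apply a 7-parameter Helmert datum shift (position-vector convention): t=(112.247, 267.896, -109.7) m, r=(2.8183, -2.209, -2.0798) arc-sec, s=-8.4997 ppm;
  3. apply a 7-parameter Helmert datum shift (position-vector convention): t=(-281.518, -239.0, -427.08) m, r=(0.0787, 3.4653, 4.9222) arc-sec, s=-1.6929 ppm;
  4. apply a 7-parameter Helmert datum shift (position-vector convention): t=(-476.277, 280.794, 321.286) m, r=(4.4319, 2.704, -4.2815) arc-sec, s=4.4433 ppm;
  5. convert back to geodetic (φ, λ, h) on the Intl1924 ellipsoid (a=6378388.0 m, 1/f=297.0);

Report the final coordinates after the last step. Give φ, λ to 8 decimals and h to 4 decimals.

start: φ=-43.900545°, λ=121.214325°, h=2303.280 m
→ ECEF (a=6378137.000, f=1/298.257222101): X=-2386398.2855, Y=3938189.4783, Z=-4401732.9524
→ Helmert 7p (PV): X=-2386178.9057, Y=3938508.1057, Z=-4401776.9870
→ Helmert 7p (PV): X=-2386624.3214, Y=3938207.1752, Z=-4402155.0242
→ Helmert 7p (PV): X=-2387087.1657, Y=3938649.5951, Z=-4401737.3925
→ geod (Bowring, a=6378388.000): φ=-43.89671327°, λ=121.21868795°, h=2640.0159 m

φ=-43.89671327°, λ=121.21868795°, h=2640.0159 m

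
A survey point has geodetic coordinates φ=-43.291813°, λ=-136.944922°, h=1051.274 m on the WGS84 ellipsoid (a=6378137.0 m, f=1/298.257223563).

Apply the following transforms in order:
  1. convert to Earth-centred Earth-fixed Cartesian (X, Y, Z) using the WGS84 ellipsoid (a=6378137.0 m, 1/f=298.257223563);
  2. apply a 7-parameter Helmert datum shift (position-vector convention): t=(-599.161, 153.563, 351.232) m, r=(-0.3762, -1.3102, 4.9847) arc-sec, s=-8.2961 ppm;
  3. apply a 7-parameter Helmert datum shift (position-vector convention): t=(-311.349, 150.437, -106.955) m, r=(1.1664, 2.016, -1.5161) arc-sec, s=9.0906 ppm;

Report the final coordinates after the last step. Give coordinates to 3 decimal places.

start: φ=-43.291813°, λ=-136.944922°, h=1051.274 m
→ ECEF (a=6378137.000, f=1/298.257223563): X=-3398145.3329, Y=-3174934.4750, Z=-4351876.0803
→ Helmert 7p (PV): X=-3398611.9331, Y=-3174844.6302, Z=-4351504.5390
→ Helmert 7p (PV): X=-3399020.0450, Y=-3174673.4662, Z=-4351635.7875

X=-3399020.045 m, Y=-3174673.466 m, Z=-4351635.787 m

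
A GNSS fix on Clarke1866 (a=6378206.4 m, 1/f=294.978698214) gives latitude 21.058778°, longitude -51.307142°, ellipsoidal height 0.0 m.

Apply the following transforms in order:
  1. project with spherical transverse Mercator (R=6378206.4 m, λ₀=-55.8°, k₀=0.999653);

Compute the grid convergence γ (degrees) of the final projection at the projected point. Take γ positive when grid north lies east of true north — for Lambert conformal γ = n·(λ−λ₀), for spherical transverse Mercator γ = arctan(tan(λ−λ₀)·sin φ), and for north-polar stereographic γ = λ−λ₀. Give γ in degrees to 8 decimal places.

1.61728585

start: φ=21.058778°, λ=-51.307142°, h=0.000 m
→ into tm (λ₀=-55.8°): φ=21.05877800°, λ−λ₀=4.49285800°
convergence γ = 1.61728585°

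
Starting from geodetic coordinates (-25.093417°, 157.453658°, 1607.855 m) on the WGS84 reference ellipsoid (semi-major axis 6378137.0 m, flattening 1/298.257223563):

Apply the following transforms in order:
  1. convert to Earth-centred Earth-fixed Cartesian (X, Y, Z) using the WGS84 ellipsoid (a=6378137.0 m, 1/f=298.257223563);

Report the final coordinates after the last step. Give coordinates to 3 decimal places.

X=-5339238.922 m, Y=2216646.292 m, Z=-2689131.373 m

start: φ=-25.093417°, λ=157.453658°, h=1607.855 m
→ ECEF (a=6378137.000, f=1/298.257223563): X=-5339238.9221, Y=2216646.2918, Z=-2689131.3735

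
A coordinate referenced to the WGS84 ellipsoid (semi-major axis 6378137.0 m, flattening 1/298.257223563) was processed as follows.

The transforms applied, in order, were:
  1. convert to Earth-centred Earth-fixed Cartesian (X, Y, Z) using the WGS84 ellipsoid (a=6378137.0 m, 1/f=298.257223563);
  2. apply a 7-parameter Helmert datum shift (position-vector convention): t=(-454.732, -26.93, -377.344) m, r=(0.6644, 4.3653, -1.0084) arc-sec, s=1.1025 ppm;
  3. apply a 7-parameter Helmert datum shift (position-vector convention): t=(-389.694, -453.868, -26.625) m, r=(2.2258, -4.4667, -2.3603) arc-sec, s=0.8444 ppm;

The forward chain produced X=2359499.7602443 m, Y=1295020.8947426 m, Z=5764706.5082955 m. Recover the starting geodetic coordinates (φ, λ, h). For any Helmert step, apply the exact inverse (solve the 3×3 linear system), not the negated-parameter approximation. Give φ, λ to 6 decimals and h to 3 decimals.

φ=65.112631°, λ=28.763095°, h=2286.552 m

start: X=2359499.7602, Y=1295020.8947, Z=5764706.5083 m
→ Helmert⁻¹: X=2359997.4711, Y=1295562.8808, Z=5764663.1790
→ Helmert⁻¹: X=2360321.2570, Y=1295618.4916, Z=5765079.9466
→ geod (Bowring, a=6378137.000): φ=65.11263100°, λ=28.76309500°, h=2286.5520 m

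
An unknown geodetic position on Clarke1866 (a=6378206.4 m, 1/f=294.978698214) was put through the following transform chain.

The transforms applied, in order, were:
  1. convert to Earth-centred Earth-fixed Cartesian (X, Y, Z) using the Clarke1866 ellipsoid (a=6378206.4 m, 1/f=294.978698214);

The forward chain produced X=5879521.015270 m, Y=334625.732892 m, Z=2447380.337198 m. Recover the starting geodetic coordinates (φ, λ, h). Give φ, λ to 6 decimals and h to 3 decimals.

start: X=5879521.0153, Y=334625.7329, Z=2447380.3372 m
→ geod (Bowring, a=6378206.400): φ=22.70509700°, λ=3.25740500°, h=2327.7150 m

φ=22.705097°, λ=3.257405°, h=2327.715 m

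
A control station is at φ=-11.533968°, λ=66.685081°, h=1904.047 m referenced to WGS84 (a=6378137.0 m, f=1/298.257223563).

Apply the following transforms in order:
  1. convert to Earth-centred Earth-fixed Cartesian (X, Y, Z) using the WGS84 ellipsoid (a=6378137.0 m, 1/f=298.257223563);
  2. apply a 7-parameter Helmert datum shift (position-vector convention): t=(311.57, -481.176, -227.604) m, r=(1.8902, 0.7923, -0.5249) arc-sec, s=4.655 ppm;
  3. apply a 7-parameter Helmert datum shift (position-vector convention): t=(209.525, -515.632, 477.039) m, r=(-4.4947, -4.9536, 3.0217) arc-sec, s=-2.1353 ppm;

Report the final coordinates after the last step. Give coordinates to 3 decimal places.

start: φ=-11.533968°, λ=66.685081°, h=1904.047 m
→ ECEF (a=6378137.000, f=1/298.257223563): X=2474461.8300, Y=5741520.3987, Z=-1267314.0778
→ Helmert 7p (PV): X=2474794.6616, Y=5741071.2662, Z=-1267504.4708
→ Helmert 7p (PV): X=2474945.2378, Y=5740552.0099, Z=-1267090.3944

X=2474945.238 m, Y=5740552.010 m, Z=-1267090.394 m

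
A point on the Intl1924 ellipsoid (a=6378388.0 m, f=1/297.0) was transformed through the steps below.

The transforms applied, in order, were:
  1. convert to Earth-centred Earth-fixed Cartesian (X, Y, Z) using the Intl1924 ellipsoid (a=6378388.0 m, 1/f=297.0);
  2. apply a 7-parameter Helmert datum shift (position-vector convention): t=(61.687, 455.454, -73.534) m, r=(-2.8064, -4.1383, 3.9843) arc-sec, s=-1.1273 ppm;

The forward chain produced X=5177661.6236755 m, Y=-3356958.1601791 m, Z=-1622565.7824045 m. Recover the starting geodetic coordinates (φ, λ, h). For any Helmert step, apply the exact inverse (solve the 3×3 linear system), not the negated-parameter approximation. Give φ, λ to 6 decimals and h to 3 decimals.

φ=-14.827867°, λ=-32.962483°, h=3629.732 m

start: X=5177661.6237, Y=-3356958.1602, Z=-1622565.7824 m
→ Helmert⁻¹: X=5177508.3634, Y=-3357495.3326, Z=-1622643.6355
→ geod (Bowring, a=6378388.000): φ=-14.82786700°, λ=-32.96248300°, h=3629.7320 m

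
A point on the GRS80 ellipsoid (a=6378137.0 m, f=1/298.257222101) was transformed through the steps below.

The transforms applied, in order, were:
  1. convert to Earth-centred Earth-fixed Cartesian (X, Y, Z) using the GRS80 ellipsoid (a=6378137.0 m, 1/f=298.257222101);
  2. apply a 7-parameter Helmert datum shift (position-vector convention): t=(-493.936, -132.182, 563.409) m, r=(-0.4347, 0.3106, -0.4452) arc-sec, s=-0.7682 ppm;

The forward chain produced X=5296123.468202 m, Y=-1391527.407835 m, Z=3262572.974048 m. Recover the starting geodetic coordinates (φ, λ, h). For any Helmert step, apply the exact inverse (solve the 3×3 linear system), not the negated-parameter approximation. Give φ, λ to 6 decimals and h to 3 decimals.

φ=30.949905°, λ=-14.718718°, h=1721.877 m

start: X=5296123.4682, Y=-1391527.4078, Z=3262572.9740 m
→ Helmert⁻¹: X=5296619.5642, Y=-1391391.7372, Z=3262017.1144
→ geod (Bowring, a=6378137.000): φ=30.94990500°, λ=-14.71871800°, h=1721.8770 m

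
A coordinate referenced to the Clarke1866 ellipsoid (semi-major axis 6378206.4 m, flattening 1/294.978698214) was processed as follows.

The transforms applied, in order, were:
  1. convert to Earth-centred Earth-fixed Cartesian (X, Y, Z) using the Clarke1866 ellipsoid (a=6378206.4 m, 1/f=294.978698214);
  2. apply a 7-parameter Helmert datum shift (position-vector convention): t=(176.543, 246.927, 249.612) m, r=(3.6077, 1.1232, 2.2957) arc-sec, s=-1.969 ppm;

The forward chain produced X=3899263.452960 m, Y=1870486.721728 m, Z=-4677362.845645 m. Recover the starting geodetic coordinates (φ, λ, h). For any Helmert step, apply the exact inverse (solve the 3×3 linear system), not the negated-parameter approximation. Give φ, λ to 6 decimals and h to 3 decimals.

φ=-47.440734°, λ=25.623455°, h=3792.800 m

start: X=3899263.4530, Y=1870486.7217, Z=-4677362.8456 m
→ Helmert⁻¹: X=3899140.8732, Y=1870118.2656, Z=-4677633.1449
→ geod (Bowring, a=6378206.400): φ=-47.44073400°, λ=25.62345500°, h=3792.8000 m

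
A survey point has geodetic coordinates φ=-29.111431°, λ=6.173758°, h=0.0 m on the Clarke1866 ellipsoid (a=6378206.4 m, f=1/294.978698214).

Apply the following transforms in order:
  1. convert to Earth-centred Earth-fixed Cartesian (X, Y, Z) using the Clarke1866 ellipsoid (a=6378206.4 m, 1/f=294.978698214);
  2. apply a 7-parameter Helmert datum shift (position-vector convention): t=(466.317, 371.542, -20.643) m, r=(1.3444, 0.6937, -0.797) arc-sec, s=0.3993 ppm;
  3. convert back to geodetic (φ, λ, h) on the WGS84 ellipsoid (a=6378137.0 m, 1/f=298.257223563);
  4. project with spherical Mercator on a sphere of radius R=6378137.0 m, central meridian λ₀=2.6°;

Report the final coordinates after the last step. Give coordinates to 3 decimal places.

E=398193.478 m, N=-3389362.765 m

start: φ=-29.111431°, λ=6.173758°, h=0.000 m
→ ECEF (a=6378206.400, f=1/294.978698214): X=5544605.2742, Y=599767.5646, Z=-3084527.5368
→ Helmert 7p (PV): X=5545065.7489, Y=600138.0263, Z=-3084564.1496
→ geod (Bowring, a=6378137.000): φ=-29.10771396°, λ=6.17703287°, h=465.8466 m
→ merc (R=6378137.0, λ₀=2.6°): E=398193.4780, N=-3389362.7652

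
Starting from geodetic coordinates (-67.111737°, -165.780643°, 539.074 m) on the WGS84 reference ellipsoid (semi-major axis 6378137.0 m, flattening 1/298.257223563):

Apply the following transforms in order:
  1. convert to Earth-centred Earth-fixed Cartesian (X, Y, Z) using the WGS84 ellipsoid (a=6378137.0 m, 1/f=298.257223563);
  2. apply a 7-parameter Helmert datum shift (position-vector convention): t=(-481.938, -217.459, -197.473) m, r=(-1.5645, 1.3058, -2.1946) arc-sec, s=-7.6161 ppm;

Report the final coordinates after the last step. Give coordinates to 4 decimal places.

start: φ=-67.111737°, λ=-165.780643°, h=539.074 m
→ ECEF (a=6378137.000, f=1/298.257223563): X=-2411743.9744, Y=-611132.0806, Z=-5853767.7645
→ Helmert 7p (PV): X=-2412251.1046, Y=-611363.6250, Z=-5853900.7514

X=-2412251.1046 m, Y=-611363.6250 m, Z=-5853900.7514 m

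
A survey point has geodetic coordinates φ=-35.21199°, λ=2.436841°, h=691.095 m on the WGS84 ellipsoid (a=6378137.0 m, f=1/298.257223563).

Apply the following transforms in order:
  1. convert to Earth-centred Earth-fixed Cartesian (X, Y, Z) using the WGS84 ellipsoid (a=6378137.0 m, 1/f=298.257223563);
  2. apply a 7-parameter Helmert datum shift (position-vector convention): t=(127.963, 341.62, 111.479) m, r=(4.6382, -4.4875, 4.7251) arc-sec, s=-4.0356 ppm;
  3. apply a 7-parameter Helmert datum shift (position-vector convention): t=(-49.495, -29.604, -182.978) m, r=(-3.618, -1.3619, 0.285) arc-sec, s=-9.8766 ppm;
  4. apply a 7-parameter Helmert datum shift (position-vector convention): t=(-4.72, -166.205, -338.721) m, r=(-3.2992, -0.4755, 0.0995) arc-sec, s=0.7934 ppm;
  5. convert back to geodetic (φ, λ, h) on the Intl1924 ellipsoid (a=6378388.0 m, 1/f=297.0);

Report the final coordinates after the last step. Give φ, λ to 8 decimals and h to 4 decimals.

φ=-35.21364067°, λ=2.43932989°, h=688.0195 m

start: φ=-35.211990°, λ=2.436841°, h=691.095 m
→ ECEF (a=6378137.000, f=1/298.257223563): X=5212747.9305, Y=221836.6292, Z=-3657505.7920
→ Helmert 7p (PV): X=5212929.3476, Y=222379.0114, Z=-3657261.1563
→ Helmert 7p (PV): X=5212852.2068, Y=222290.2640, Z=-3657377.4947
→ Helmert 7p (PV): X=5212859.9468, Y=222068.2503, Z=-3657710.6558
→ geod (Bowring, a=6378388.000): φ=-35.21364067°, λ=2.43932989°, h=688.0195 m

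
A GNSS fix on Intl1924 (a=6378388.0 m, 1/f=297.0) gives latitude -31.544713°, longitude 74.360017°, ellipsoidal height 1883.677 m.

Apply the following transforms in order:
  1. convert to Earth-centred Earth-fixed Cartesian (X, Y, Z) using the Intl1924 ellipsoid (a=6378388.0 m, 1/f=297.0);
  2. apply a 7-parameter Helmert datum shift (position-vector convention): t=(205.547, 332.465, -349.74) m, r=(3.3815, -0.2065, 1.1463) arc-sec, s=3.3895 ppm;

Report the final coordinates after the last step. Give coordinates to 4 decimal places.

X=1467433.3041 m, Y=5241383.7199 m, Z=-3318821.1525 m

start: φ=-31.544713°, λ=74.360017°, h=1883.677 m
→ ECEF (a=6378388.000, f=1/297.0): X=1467248.5879, Y=5240970.9321, Z=-3318547.5539
→ Helmert 7p (PV): X=1467433.3041, Y=5241383.7199, Z=-3318821.1525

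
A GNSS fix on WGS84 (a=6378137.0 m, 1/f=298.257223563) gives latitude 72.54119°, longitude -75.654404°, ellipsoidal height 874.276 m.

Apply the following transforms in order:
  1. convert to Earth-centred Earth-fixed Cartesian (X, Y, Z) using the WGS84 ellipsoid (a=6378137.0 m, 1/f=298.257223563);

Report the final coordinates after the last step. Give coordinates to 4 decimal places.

start: φ=72.541190°, λ=-75.654404°, h=874.276 m
→ ECEF (a=6378137.000, f=1/298.257223563): X=475640.9649, Y=-1859828.8518, Z=6062910.5980

X=475640.9649 m, Y=-1859828.8518 m, Z=6062910.5980 m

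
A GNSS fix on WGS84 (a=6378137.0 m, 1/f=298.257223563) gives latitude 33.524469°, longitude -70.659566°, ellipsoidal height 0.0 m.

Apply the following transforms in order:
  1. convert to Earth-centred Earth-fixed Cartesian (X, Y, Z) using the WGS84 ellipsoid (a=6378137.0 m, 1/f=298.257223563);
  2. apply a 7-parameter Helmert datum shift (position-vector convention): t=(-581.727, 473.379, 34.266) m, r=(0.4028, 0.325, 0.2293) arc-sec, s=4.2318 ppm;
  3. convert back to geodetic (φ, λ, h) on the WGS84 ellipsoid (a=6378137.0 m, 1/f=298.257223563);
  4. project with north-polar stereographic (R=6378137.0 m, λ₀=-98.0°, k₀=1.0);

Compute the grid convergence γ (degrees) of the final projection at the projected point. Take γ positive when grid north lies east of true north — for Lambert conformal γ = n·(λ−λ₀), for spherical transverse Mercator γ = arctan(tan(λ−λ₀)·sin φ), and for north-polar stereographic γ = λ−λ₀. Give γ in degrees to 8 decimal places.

27.33630780

start: φ=33.524469°, λ=-70.659566°, h=0.000 m
→ ECEF (a=6378137.000, f=1/298.257223563): X=1762731.0179, Y=-5022205.0121, Z=3502597.0884
→ Helmert 7p (PV): X=1762167.8524, Y=-5021757.7665, Z=3502633.5917
→ geod (Bowring, a=6378137.000): φ=33.52777364°, λ=-70.66369220°, h=-487.1066 m
→ into stereo (λ₀=-98.0°): φ=33.52777364°, λ−λ₀=27.33630780°
convergence γ = 27.33630780°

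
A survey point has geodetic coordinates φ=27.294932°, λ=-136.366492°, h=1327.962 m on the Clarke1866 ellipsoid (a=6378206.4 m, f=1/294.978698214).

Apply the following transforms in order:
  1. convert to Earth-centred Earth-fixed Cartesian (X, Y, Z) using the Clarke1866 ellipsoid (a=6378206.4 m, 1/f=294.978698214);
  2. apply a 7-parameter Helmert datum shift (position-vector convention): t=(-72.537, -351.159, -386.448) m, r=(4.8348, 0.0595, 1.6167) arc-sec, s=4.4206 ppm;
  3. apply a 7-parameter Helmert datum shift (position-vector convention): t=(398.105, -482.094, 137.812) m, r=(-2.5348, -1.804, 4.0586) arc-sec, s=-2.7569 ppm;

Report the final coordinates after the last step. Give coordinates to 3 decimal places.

X=-4105725.422 m, Y=-3915778.949 m, Z=2907419.281 m

start: φ=27.294932°, λ=-136.366492°, h=1327.962 m
→ ECEF (a=6378206.400, f=1/294.978698214): X=-4106127.2935, Y=-3914793.7747, Z=2907741.4538
→ Helmert 7p (PV): X=-4106186.4590, Y=-3915262.5804, Z=2907277.2820
→ Helmert 7p (PV): X=-4105725.4217, Y=-3915778.9486, Z=2907419.2809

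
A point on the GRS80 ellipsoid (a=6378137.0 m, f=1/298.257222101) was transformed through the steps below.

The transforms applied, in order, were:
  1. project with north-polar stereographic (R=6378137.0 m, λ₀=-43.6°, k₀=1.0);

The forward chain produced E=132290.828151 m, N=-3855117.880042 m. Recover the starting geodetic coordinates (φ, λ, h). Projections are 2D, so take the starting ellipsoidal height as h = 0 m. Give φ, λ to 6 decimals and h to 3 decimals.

φ=56.350274°, λ=-41.634630°, h=0.000 m

start: E=132290.8282, N=-3855117.8800 m
→ stereo⁻¹: φ=56.35027400°, λ=-41.63463000°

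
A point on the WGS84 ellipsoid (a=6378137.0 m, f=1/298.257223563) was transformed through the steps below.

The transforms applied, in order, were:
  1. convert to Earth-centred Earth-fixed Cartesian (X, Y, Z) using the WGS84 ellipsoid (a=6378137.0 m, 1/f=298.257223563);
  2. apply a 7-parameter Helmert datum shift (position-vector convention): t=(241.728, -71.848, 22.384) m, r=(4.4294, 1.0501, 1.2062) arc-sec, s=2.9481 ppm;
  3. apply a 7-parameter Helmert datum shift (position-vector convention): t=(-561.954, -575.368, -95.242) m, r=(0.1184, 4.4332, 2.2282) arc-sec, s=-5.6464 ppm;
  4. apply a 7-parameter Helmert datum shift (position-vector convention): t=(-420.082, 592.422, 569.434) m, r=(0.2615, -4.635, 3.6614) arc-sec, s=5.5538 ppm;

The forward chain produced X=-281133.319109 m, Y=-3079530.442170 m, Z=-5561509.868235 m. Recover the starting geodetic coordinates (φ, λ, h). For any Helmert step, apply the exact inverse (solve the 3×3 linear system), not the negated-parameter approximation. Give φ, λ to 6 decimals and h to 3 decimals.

φ=-61.089791°, λ=-95.203892°, h=1980.211 m

start: X=-281133.3191, Y=-3079530.4422, Z=-5561509.8682 m
→ Helmert⁻¹: X=-280891.3382, Y=-3080107.8233, Z=-5562038.1949
→ Helmert⁻¹: X=-280244.6920, Y=-3079550.0089, Z=-5561978.6135
→ Helmert⁻¹: X=-280475.2861, Y=-3079586.8807, Z=-5561919.8960
→ geod (Bowring, a=6378137.000): φ=-61.08979100°, λ=-95.20389200°, h=1980.2110 m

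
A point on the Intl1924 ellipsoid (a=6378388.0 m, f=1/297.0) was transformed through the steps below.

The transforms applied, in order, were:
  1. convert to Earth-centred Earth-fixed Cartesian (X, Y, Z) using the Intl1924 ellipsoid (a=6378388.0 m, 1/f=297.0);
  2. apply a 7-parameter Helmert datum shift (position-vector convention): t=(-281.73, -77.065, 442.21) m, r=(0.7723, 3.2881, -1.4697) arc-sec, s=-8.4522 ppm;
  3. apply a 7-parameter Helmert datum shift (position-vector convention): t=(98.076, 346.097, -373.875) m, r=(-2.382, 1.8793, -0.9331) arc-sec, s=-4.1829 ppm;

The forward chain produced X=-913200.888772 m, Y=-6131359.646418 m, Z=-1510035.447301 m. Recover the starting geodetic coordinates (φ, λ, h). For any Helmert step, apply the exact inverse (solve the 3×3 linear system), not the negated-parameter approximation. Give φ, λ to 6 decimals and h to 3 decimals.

φ=-13.780099°, λ=-98.468282°, h=3409.614 m

start: X=-913200.8888, Y=-6131359.6464, Z=-1510035.4473 m
→ Helmert⁻¹: X=-913261.2909, Y=-6131718.0883, Z=-1509747.0186
→ Helmert⁻¹: X=-912919.5132, Y=-6131705.0089, Z=-1510193.5877
→ geod (Bowring, a=6378388.000): φ=-13.78009900°, λ=-98.46828200°, h=3409.6140 m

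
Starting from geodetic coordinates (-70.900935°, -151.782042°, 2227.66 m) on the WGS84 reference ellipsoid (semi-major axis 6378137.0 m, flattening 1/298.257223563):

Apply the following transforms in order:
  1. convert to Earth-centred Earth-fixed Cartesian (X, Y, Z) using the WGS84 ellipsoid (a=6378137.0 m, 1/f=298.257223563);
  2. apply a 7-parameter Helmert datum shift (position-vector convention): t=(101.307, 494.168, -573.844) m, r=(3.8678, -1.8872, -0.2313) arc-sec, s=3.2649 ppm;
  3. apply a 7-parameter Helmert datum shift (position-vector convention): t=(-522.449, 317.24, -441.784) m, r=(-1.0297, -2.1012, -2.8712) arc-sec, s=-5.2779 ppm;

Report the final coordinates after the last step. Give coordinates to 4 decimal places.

X=-1845399.6293 m, Y=-989145.9682 m, Z=-6007832.0818 m

start: φ=-70.900935°, λ=-151.782042°, h=2227.660 m
→ ECEF (a=6378137.000, f=1/298.257223563): X=-1845083.4724, Y=-990069.7640, Z=-6006779.2472
→ Helmert 7p (PV): X=-1844934.3410, Y=-989464.1222, Z=-6007408.1497
→ Helmert 7p (PV): X=-1845399.6293, Y=-989145.9682, Z=-6007832.0818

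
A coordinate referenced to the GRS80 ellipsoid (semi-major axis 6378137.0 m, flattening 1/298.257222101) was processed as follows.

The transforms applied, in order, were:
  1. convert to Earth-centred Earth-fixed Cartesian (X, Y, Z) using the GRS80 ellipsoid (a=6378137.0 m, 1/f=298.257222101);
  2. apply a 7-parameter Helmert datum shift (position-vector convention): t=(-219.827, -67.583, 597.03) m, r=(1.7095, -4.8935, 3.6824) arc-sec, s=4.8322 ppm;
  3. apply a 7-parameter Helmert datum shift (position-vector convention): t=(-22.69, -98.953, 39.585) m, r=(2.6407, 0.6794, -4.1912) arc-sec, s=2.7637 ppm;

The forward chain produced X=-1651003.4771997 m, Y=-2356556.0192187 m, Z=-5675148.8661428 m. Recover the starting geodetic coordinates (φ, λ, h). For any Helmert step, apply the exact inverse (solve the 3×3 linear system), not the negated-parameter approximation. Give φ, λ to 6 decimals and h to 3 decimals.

start: X=-1651003.4772, Y=-2356556.0192, Z=-5675148.8661 m
→ Helmert⁻¹: X=-1650909.6474, Y=-2356556.7553, Z=-5675148.0347
→ Helmert⁻¹: X=-1650858.5653, Y=-2356495.3522, Z=-5675658.9426
→ geod (Bowring, a=6378137.000): φ=-63.27254900°, λ=-125.01342100°, h=2186.9790 m

φ=-63.272549°, λ=-125.013421°, h=2186.979 m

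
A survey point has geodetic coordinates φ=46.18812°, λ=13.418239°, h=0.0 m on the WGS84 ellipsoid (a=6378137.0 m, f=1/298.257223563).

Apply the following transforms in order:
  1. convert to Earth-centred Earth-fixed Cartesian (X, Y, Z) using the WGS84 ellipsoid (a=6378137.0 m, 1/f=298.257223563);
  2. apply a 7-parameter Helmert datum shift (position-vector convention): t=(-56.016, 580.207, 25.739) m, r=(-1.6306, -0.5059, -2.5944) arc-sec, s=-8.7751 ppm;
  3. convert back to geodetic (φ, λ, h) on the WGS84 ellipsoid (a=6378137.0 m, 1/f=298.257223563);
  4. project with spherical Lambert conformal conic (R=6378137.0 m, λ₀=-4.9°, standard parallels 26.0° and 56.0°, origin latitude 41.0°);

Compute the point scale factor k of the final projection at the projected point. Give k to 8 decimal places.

0.96890601

start: φ=46.188120°, λ=13.418239°, h=0.000 m
→ ECEF (a=6378137.000, f=1/298.257223563): X=4302509.0373, Y=1026449.6981, Z=4579748.2197
→ Helmert 7p (PV): X=4302416.9444, Y=1027002.9857, Z=4579736.2091
→ geod (Bowring, a=6378137.000): φ=46.18779298°, λ=13.42548702°, h=18.2293 m
→ into lcc (λ₀=-4.9°): φ=46.18779298°, λ−λ₀=18.32548702°
scale k = 0.96890601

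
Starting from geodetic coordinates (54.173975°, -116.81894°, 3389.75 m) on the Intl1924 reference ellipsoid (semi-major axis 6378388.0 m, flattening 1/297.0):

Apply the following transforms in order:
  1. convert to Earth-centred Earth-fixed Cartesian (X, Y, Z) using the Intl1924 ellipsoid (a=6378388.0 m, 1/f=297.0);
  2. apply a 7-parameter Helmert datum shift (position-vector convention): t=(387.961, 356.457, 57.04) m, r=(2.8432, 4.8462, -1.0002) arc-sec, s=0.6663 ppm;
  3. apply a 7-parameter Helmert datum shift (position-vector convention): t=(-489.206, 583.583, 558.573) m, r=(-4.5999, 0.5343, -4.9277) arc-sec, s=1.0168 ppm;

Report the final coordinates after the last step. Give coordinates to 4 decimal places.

X=-1689119.5288 m, Y=-3339986.6308 m, Z=5151651.4803 m

start: φ=54.173975°, λ=-116.818940°, h=3389.750 m
→ ECEF (a=6378388.000, f=1/297.0): X=-1689053.7950, Y=-3341013.4488, Z=5150954.6913
→ Helmert 7p (PV): X=-1688562.1384, Y=-3340722.0294, Z=5151008.7945
→ Helmert 7p (PV): X=-1689119.5288, Y=-3339986.6308, Z=5151651.4803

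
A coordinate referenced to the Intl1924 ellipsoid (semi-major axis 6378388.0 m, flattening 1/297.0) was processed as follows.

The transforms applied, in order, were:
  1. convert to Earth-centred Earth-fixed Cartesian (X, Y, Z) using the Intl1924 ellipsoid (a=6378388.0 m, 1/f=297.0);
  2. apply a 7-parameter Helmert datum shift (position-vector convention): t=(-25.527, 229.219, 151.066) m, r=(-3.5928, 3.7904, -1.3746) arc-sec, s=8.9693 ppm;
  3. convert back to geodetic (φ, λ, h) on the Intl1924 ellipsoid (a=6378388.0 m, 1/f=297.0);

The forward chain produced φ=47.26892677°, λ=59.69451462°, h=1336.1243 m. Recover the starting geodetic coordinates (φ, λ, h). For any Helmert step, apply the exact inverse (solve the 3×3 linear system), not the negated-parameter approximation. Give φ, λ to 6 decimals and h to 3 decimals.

start: φ=47.268927°, λ=59.694515°, h=1336.124 m
→ ECEF (a=6378388.000, f=1/297.0): X=2188436.6346, Y=3744237.4989, Z=4663171.2992
→ Helmert⁻¹: X=2188331.8919, Y=3743908.0593, Z=4663083.8360
→ geod (Bowring, a=6378388.000): φ=47.27062100°, λ=59.69351300°, h=1043.0210 m

φ=47.270621°, λ=59.693513°, h=1043.021 m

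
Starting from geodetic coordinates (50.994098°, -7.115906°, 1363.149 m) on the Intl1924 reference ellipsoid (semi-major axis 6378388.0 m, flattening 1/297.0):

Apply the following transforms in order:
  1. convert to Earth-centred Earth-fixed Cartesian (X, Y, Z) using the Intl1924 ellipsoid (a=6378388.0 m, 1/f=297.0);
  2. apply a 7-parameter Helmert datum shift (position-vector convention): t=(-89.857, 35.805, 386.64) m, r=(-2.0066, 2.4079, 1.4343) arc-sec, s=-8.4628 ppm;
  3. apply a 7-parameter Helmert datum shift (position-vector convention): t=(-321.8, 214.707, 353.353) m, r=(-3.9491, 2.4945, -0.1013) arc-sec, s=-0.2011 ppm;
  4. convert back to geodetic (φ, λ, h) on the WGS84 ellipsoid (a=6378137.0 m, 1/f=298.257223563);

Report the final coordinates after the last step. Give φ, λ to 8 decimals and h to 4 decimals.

φ=50.99940569°, λ=-7.11050144°, h=1801.9080 m

start: φ=50.994098°, λ=-7.115906°, h=1363.149 m
→ ECEF (a=6378388.000, f=1/297.0): X=3992600.3038, Y=-498430.2856, Z=4934286.6062
→ Helmert 7p (PV): X=3992537.7257, Y=-498314.4977, Z=4934589.7286
→ Helmert 7p (PV): X=3992274.5553, Y=-498007.1748, Z=4934903.3454
→ geod (Bowring, a=6378137.000): φ=50.99940569°, λ=-7.11050144°, h=1801.9080 m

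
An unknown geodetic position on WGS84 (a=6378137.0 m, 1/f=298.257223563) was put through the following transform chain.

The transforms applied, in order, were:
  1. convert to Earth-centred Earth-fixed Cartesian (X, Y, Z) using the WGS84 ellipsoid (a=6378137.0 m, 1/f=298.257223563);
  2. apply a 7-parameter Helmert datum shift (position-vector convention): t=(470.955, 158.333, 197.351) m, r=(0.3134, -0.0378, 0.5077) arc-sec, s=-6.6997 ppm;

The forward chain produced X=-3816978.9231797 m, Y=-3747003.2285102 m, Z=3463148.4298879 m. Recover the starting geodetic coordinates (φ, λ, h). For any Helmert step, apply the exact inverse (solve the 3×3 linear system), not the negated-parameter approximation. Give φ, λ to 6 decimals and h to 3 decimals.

start: X=-3816978.9232, Y=-3747003.2285, Z=3463148.4299 m
→ Helmert⁻¹: X=-3817484.0428, Y=-3747172.0085, Z=3462980.6728
→ geod (Bowring, a=6378137.000): φ=33.09387200°, λ=-135.53253800°, h=540.9470 m

φ=33.093872°, λ=-135.532538°, h=540.947 m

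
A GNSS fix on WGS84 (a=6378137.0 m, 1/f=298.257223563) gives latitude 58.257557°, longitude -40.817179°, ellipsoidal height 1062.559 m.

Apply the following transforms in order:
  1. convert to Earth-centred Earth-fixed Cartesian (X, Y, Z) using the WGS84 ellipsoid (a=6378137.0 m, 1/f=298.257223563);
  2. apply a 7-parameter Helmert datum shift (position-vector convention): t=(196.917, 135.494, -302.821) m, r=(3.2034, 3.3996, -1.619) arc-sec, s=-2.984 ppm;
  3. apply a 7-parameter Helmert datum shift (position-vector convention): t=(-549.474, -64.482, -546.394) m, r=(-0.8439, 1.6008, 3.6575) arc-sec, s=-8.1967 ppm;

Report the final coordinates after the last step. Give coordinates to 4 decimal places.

start: φ=58.257557°, λ=-40.817179°, h=1062.559 m
→ ECEF (a=6378137.000, f=1/298.257223563): X=2546069.4702, Y=-2199040.7272, Z=5401788.2388
→ Helmert 7p (PV): X=2546330.5598, Y=-2199002.5480, Z=5401393.1832
→ Helmert 7p (PV): X=2545841.1261, Y=-2198981.7553, Z=5400791.7508

X=2545841.1261 m, Y=-2198981.7553 m, Z=5400791.7508 m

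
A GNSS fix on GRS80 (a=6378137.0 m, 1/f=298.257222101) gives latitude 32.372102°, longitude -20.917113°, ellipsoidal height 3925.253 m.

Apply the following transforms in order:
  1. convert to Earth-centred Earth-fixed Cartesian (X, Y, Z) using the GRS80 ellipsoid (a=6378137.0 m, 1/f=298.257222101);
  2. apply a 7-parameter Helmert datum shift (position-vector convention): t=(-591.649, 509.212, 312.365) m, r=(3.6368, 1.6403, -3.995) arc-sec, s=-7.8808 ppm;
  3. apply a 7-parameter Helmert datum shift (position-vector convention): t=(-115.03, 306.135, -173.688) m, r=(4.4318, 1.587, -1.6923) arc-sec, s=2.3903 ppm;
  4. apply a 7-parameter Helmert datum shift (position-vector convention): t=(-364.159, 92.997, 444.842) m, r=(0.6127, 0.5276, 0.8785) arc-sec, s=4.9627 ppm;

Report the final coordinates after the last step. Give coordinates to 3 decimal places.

X=5038769.756 m, Y=-1925598.638 m, Z=3397863.266 m

start: φ=32.372102°, λ=-20.917113°, h=3925.253 m
→ ECEF (a=6378137.000, f=1/298.257222101): X=5039826.3170, Y=-1926247.5114, Z=3397454.3416
→ Helmert 7p (PV): X=5039184.6599, Y=-1925880.6336, Z=3397665.8908
→ Helmert 7p (PV): X=5039092.0158, Y=-1925693.4485, Z=3397420.1731
→ Helmert 7p (PV): X=5038769.7563, Y=-1925598.6380, Z=3397863.2659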